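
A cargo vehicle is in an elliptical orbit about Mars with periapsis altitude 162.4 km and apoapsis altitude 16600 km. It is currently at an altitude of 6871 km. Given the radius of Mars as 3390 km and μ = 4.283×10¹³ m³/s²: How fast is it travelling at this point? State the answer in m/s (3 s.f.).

v ≈ 2170 m/s

r_p = 3390 + 162.4 = 3552.4 km = 3.5524×10⁶ m.
r_a = 3390 + 16600 = 19990 km = 1.9990×10⁷ m.
r = 3390 + 6871 = 10261 km = 1.026×10⁷ m.
Semi-major axis a = (r_p + r_a)/2 = 11771 km = 1.177×10⁷ m.
Vis-viva: v² = μ(2/r − 1/a) = 4.283×10¹³ × (1.949×10⁻⁷ − 8.495×10⁻⁸) = 4.710×10⁶ m²/s².
v = 2170 m/s.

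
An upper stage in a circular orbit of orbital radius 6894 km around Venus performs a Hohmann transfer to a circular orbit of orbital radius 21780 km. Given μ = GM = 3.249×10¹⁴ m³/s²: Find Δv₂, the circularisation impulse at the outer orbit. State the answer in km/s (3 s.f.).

r₁ = 6894 km = 6.894×10⁶ m.
r₂ = 21780 km = 2.178×10⁷ m.
Transfer ellipse a_t = (r₁ + r₂)/2 = 1.434×10⁷ m.
At r₁: circular v_c1 = √(μ/r₁) = 6865 m/s; transfer-periapsis v_p = √[μ(2/r₁ − 1/a_t)] = 8461 m/s.
At r₂: circular v_c2 = √(μ/r₂) = 3862 m/s; transfer-apoapsis v_a = √[μ(2/r₂ − 1/a_t)] = 2678 m/s.
Δv₂ = v_c2 − v_a = 1184 m/s.
= 1.184 km/s.

Δv ≈ 1.18 km/s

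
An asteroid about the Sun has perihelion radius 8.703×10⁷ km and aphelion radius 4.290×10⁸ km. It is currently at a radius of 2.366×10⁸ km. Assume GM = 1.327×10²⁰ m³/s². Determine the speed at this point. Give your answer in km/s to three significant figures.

Semi-major axis a = (r_p + r_a)/2 = 2.5802×10⁸ km = 2.580×10¹¹ m.
Vis-viva: v² = μ(2/r − 1/a) = 1.327×10²⁰ × (8.453×10⁻¹² − 3.876×10⁻¹²) = 6.074×10⁸ m²/s².
v = 24650 m/s = 24.65 km/s.

v ≈ 24.6 km/s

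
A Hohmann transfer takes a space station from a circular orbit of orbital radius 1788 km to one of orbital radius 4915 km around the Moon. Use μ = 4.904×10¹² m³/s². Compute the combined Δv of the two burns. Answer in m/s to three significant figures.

r₁ = 1788 km = 1.788×10⁶ m.
r₂ = 4915 km = 4.915×10⁶ m.
Transfer ellipse a_t = (r₁ + r₂)/2 = 3.352×10⁶ m.
At r₁: circular v_c1 = √(μ/r₁) = 1656 m/s; transfer-perilune v_p = √[μ(2/r₁ − 1/a_t)] = 2006 m/s.
Δv₁ = v_p − v_c1 = 349.4 m/s.
At r₂: circular v_c2 = √(μ/r₂) = 998.9 m/s; transfer-apolune v_a = √[μ(2/r₂ − 1/a_t)] = 729.6 m/s.
Δv₂ = v_c2 − v_a = 269.3 m/s.
Total Δv = Δv₁ + Δv₂ = 618.7 m/s.

Δv_total ≈ 619 m/s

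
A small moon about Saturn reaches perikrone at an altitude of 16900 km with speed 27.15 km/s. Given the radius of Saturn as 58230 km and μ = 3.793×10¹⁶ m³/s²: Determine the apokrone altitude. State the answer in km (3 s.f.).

r_p = 58230 + 16900 = 75130 km = 7.513×10⁷ m.
Specific energy ε = v²/2 − μ/r = -1.363×10⁸ J/kg, so a = −μ/(2ε) = 1.391×10⁸ m.
The apsides satisfy r_p + r_a = 2a, so the apokrone radius is 2a − r_p = 2.032×10⁸ m = 2.0316×10⁵ km.
Apokrone altitude = 2.0316×10⁵ − 58230 = 1.4493×10⁵ km.

apokrone altitude ≈ 1.45×10⁵ km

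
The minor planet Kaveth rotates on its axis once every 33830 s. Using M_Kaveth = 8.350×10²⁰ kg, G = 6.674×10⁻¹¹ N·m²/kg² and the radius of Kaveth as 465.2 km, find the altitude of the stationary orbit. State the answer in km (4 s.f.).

h_sync ≈ 708.2 km

μ = GM = 6.674×10⁻¹¹ × 8.350×10²⁰ = 5.573×10¹⁰ m³/s².
A synchronous orbit has period T, so by Kepler's third law a = (μT²/4π²)^(1/3).
μT²/4π² = 5.573×10¹⁰ × (3.383×10⁴)² / 39.48 = 1.616×10¹⁸ m³.
a = 1.173×10⁶ m = 1173.4 km.
Altitude h = a − R = 1173.4 − 465.2 = 708.18 km.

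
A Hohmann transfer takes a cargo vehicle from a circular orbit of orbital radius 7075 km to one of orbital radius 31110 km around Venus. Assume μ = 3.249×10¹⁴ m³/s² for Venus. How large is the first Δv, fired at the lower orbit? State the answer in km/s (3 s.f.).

Δv ≈ 1.87 km/s

r₁ = 7075 km = 7.075×10⁶ m.
r₂ = 31110 km = 3.111×10⁷ m.
Transfer ellipse a_t = (r₁ + r₂)/2 = 1.909×10⁷ m.
At r₁: circular v_c1 = √(μ/r₁) = 6777 m/s; transfer-periapsis v_p = √[μ(2/r₁ − 1/a_t)] = 8650 m/s.
Δv₁ = v_p − v_c1 = 1874 m/s.
= 1.874 km/s.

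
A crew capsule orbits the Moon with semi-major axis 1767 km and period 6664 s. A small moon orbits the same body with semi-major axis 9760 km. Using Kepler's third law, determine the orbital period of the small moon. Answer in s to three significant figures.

T₂ ≈ 86500 s

Kepler's third law: T² ∝ a³, so T₂ = T₁ (a₂/a₁)^(3/2).
a₂/a₁ = 5.523, (a₂/a₁)^(3/2) = 12.98.
T₂ = 6664 × 12.98 = 86510 s.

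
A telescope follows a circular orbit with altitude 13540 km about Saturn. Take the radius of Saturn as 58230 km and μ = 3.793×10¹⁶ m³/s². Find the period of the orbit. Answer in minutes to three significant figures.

T ≈ 327 minutes

r = 58230 + 13540 = 71770 km = 7.1770×10⁷ m.
Kepler's third law: T = 2π√(r³/μ) = 2π√((7.177×10⁷)³ / 3.793×10¹⁶).
r³/μ = 9.746×10⁶ s², so T = 2π × 3.122×10³ = 1.962×10⁴ s.
Converting: 1.962×10⁴ s ÷ 60.00 = 326.9 minutes.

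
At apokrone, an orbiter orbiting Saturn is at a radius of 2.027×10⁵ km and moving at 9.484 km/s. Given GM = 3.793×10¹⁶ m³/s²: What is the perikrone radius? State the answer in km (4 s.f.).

r_a = 2.027×10⁸ m.
Specific energy ε = v²/2 − μ/r = -1.422×10⁸ J/kg, so a = −μ/(2ε) = 1.334×10⁸ m.
The apsides satisfy r_p + r_a = 2a, so the perikrone radius is 2a − r_a = 6.413×10⁷ m = 64129 km.

perikrone radius ≈ 64130 km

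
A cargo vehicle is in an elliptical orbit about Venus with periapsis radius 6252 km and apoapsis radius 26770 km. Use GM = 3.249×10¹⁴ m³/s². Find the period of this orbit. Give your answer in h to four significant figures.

T ≈ 6.496 h

Semi-major axis a = (r_p + r_a)/2 = (6252.0 + 26770)/2 = 16511 km = 1.651×10⁷ m.
By Kepler's third law T = 2π√(a³/μ) = 2π × 3.722×10³ = 2.339×10⁴ s.
= 6.496 h.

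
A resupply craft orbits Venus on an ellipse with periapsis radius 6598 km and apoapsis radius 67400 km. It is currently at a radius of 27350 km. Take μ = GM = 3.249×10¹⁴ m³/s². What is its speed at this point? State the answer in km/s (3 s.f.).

v ≈ 3.87 km/s

Semi-major axis a = (r_p + r_a)/2 = 36999 km = 3.700×10⁷ m.
Vis-viva: v² = μ(2/r − 1/a) = 3.249×10¹⁴ × (7.313×10⁻⁸ − 2.703×10⁻⁸) = 1.498×10⁷ m²/s².
v = 3870 m/s = 3.870 km/s.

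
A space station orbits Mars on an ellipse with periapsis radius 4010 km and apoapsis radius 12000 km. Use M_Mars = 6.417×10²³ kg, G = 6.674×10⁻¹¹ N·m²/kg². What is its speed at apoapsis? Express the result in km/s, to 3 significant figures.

v ≈ 1.34 km/s

μ = GM = 6.674×10⁻¹¹ × 6.417×10²³ = 4.283×10¹³ m³/s².
Semi-major axis a = (r_p + r_a)/2 = 8005.0 km = 8.005×10⁶ m.
Vis-viva: v² = μ(2/r − 1/a) = 4.283×10¹³ × (1.667×10⁻⁷ − 1.249×10⁻⁷) = 1.788×10⁶ m²/s².
v = 1337 m/s = 1.337 km/s.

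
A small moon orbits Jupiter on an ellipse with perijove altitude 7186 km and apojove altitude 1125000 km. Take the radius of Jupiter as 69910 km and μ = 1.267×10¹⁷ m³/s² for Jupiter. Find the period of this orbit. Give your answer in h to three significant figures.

T ≈ 78.6 h

r_p = 69910 + 7186 = 77096 km = 7.7096×10⁷ m.
r_a = 69910 + 1125000 = 1194900 km = 1.1949×10⁹ m.
Semi-major axis a = (r_p + r_a)/2 = (77096 + 1.1949×10⁶)/2 = 6.3600×10⁵ km = 6.360×10⁸ m.
By Kepler's third law T = 2π√(a³/μ) = 2π × 4.506×10⁴ = 2.831×10⁵ s.
= 78.65 h.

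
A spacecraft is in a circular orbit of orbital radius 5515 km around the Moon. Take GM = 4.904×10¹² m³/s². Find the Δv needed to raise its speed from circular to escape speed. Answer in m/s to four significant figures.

r = 5515 km = 5.515×10⁶ m.
Circular speed v_c = √(μ/r) = 943.0 m/s.
Escape speed v_esc = √(2μ/r) = √2 × v_c = 1334 m/s.
Δv = v_esc − v_c = 390.6 m/s.

Δv ≈ 390.6 m/s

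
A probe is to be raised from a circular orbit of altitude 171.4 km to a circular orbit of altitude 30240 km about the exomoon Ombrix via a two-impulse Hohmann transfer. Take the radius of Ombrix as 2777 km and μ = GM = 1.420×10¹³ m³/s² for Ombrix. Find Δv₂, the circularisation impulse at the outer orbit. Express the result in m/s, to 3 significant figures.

Δv ≈ 390 m/s

r₁ = 2777 + 171.4 = 2948.4 km = 2.9484×10⁶ m.
r₂ = 2777 + 30240 = 33017 km = 3.3017×10⁷ m.
Transfer ellipse a_t = (r₁ + r₂)/2 = 1.798×10⁷ m.
At r₁: circular v_c1 = √(μ/r₁) = 2195 m/s; transfer-periapsis v_p = √[μ(2/r₁ − 1/a_t)] = 2974 m/s.
At r₂: circular v_c2 = √(μ/r₂) = 655.8 m/s; transfer-apoapsis v_a = √[μ(2/r₂ − 1/a_t)] = 265.5 m/s.
Δv₂ = v_c2 − v_a = 390.3 m/s.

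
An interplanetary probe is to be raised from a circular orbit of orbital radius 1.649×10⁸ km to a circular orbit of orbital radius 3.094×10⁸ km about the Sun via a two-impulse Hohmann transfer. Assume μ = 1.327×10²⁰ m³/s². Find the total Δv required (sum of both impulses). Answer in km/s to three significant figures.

Δv_total ≈ 7.47 km/s

r₁ = 1.649×10⁸ km = 1.649×10¹¹ m.
r₂ = 3.094×10⁸ km = 3.094×10¹¹ m.
Transfer ellipse a_t = (r₁ + r₂)/2 = 2.372×10¹¹ m.
At r₁: circular v_c1 = √(μ/r₁) = 28370 m/s; transfer-perihelion v_p = √[μ(2/r₁ − 1/a_t)] = 32400 m/s.
Δv₁ = v_p − v_c1 = 4034 m/s.
At r₂: circular v_c2 = √(μ/r₂) = 20710 m/s; transfer-aphelion v_a = √[μ(2/r₂ − 1/a_t)] = 17270 m/s.
Δv₂ = v_c2 − v_a = 3440 m/s.
Total Δv = Δv₁ + Δv₂ = 7475 m/s = 7.475 km/s.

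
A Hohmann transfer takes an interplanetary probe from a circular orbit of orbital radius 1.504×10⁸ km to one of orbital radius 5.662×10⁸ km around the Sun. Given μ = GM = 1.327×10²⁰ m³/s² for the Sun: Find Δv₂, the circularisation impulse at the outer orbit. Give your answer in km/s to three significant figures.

Δv ≈ 5.39 km/s

r₁ = 1.504×10⁸ km = 1.504×10¹¹ m.
r₂ = 5.662×10⁸ km = 5.662×10¹¹ m.
Transfer ellipse a_t = (r₁ + r₂)/2 = 3.583×10¹¹ m.
At r₁: circular v_c1 = √(μ/r₁) = 29700 m/s; transfer-perihelion v_p = √[μ(2/r₁ − 1/a_t)] = 37340 m/s.
At r₂: circular v_c2 = √(μ/r₂) = 15310 m/s; transfer-aphelion v_a = √[μ(2/r₂ − 1/a_t)] = 9919 m/s.
Δv₂ = v_c2 − v_a = 5391 m/s.
= 5.391 km/s.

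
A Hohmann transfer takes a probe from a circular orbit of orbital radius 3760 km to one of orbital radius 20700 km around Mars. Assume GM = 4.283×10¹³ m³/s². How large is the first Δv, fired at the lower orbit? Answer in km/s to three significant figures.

r₁ = 3760 km = 3.760×10⁶ m.
r₂ = 20700 km = 2.070×10⁷ m.
Transfer ellipse a_t = (r₁ + r₂)/2 = 1.223×10⁷ m.
At r₁: circular v_c1 = √(μ/r₁) = 3375 m/s; transfer-periapsis v_p = √[μ(2/r₁ − 1/a_t)] = 4391 m/s.
Δv₁ = v_p − v_c1 = 1016 m/s.
= 1.016 km/s.

Δv ≈ 1.02 km/s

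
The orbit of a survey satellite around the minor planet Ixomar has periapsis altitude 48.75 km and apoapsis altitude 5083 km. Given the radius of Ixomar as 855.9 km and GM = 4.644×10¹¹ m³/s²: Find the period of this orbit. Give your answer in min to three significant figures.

r_p = 855.9 + 48.75 = 904.65 km = 9.0465×10⁵ m.
r_a = 855.9 + 5083 = 5938.9 km = 5.9389×10⁶ m.
Semi-major axis a = (r_p + r_a)/2 = (904.65 + 5938.9)/2 = 3421.8 km = 3.422×10⁶ m.
By Kepler's third law T = 2π√(a³/μ) = 2π × 9.288×10³ = 5.836×10⁴ s.
= 972.7 min.

T ≈ 973 min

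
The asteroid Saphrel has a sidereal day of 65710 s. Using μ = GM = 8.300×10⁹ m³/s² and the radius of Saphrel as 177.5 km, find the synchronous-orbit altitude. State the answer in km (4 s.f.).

A synchronous orbit has period T, so by Kepler's third law a = (μT²/4π²)^(1/3).
μT²/4π² = 8.300×10⁹ × (6.571×10⁴)² / 39.48 = 9.078×10¹⁷ m³.
a = 9.683×10⁵ m = 968.26 km.
Altitude h = a − R = 968.26 − 177.5 = 790.76 km.

h_sync ≈ 790.8 km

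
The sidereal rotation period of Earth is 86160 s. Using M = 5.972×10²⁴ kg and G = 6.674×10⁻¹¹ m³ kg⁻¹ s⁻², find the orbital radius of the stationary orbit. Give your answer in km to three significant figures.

r_sync ≈ 42200 km

μ = GM = 6.674×10⁻¹¹ × 5.972×10²⁴ = 3.986×10¹⁴ m³/s².
A synchronous orbit has period T, so by Kepler's third law a = (μT²/4π²)^(1/3).
μT²/4π² = 3.986×10¹⁴ × (8.616×10⁴)² / 39.48 = 7.495×10²² m³.
a = 4.216×10⁷ m = 42162 km.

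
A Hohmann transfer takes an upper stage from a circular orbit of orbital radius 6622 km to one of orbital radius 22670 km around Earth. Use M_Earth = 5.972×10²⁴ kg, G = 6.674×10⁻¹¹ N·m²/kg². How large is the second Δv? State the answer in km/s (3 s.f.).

μ = GM = 6.674×10⁻¹¹ × 5.972×10²⁴ = 3.986×10¹⁴ m³/s².
r₁ = 6622 km = 6.622×10⁶ m.
r₂ = 22670 km = 2.267×10⁷ m.
Transfer ellipse a_t = (r₁ + r₂)/2 = 1.465×10⁷ m.
At r₁: circular v_c1 = √(μ/r₁) = 7758 m/s; transfer-perigee v_p = √[μ(2/r₁ − 1/a_t)] = 9652 m/s.
At r₂: circular v_c2 = √(μ/r₂) = 4193 m/s; transfer-apogee v_a = √[μ(2/r₂ − 1/a_t)] = 2819 m/s.
Δv₂ = v_c2 − v_a = 1374 m/s.
= 1.374 km/s.

Δv ≈ 1.37 km/s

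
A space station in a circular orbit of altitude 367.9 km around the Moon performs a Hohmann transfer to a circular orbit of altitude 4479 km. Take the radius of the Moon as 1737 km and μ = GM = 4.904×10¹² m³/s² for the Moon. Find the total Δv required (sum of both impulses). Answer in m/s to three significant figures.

r₁ = 1737 + 367.9 = 2104.9 km = 2.1049×10⁶ m.
r₂ = 1737 + 4479 = 6216.0 km = 6.2160×10⁶ m.
Transfer ellipse a_t = (r₁ + r₂)/2 = 4.160×10⁶ m.
At r₁: circular v_c1 = √(μ/r₁) = 1526 m/s; transfer-perilune v_p = √[μ(2/r₁ − 1/a_t)] = 1866 m/s.
Δv₁ = v_p − v_c1 = 339.3 m/s.
At r₂: circular v_c2 = √(μ/r₂) = 888.2 m/s; transfer-apolune v_a = √[μ(2/r₂ − 1/a_t)] = 631.8 m/s.
Δv₂ = v_c2 − v_a = 256.4 m/s.
Total Δv = Δv₁ + Δv₂ = 595.8 m/s.

Δv_total ≈ 596 m/s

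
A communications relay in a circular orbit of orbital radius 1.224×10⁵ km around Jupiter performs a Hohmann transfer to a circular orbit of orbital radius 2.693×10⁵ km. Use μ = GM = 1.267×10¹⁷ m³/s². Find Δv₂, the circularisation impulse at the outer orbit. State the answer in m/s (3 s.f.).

r₁ = 1.224×10⁵ km = 1.224×10⁸ m.
r₂ = 2.693×10⁵ km = 2.693×10⁸ m.
Transfer ellipse a_t = (r₁ + r₂)/2 = 1.958×10⁸ m.
At r₁: circular v_c1 = √(μ/r₁) = 32170 m/s; transfer-perijove v_p = √[μ(2/r₁ − 1/a_t)] = 37730 m/s.
At r₂: circular v_c2 = √(μ/r₂) = 21690 m/s; transfer-apojove v_a = √[μ(2/r₂ − 1/a_t)] = 17150 m/s.
Δv₂ = v_c2 − v_a = 4543 m/s.

Δv ≈ 4540 m/s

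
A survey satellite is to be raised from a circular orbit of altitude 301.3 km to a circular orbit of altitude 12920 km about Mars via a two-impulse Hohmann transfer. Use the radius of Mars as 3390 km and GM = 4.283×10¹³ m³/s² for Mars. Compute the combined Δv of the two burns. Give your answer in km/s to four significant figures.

Δv_total ≈ 1.580 km/s

r₁ = 3390 + 301.3 = 3691.3 km = 3.6913×10⁶ m.
r₂ = 3390 + 12920 = 16310 km = 1.6310×10⁷ m.
Transfer ellipse a_t = (r₁ + r₂)/2 = 1.000×10⁷ m.
At r₁: circular v_c1 = √(μ/r₁) = 3406 m/s; transfer-periapsis v_p = √[μ(2/r₁ − 1/a_t)] = 4350 m/s.
Δv₁ = v_p − v_c1 = 943.8 m/s.
At r₂: circular v_c2 = √(μ/r₂) = 1620 m/s; transfer-apoapsis v_a = √[μ(2/r₂ − 1/a_t)] = 984.5 m/s.
Δv₂ = v_c2 − v_a = 636.0 m/s.
Total Δv = Δv₁ + Δv₂ = 1580 m/s = 1.580 km/s.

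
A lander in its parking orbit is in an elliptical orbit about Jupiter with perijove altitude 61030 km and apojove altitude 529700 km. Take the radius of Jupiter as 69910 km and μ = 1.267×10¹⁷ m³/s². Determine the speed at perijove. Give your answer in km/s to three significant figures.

v ≈ 39.9 km/s

r_p = 69910 + 61030 = 130940 km = 1.3094×10⁸ m.
r_a = 69910 + 529700 = 599610 km = 5.9961×10⁸ m.
Semi-major axis a = (r_p + r_a)/2 = 3.6528×10⁵ km = 3.653×10⁸ m.
Vis-viva: v² = μ(2/r − 1/a) = 1.267×10¹⁷ × (1.527×10⁻⁸ − 2.738×10⁻⁹) = 1.588×10⁹ m²/s².
v = 39850 m/s = 39.85 km/s.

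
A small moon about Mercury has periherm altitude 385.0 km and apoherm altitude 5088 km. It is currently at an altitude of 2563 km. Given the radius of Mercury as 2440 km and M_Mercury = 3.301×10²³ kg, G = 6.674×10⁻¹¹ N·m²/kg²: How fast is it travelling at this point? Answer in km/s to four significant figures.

μ = GM = 6.674×10⁻¹¹ × 3.301×10²³ = 2.203×10¹³ m³/s².
r_p = 2440 + 385.0 = 2825.0 km = 2.8250×10⁶ m.
r_a = 2440 + 5088 = 7528.0 km = 7.5280×10⁶ m.
r = 2440 + 2563 = 5003.0 km = 5.003×10⁶ m.
Semi-major axis a = (r_p + r_a)/2 = 5176.5 km = 5.176×10⁶ m.
Vis-viva: v² = μ(2/r − 1/a) = 2.203×10¹³ × (3.998×10⁻⁷ − 1.932×10⁻⁷) = 4.551×10⁶ m²/s².
v = 2133 m/s = 2.133 km/s.

v ≈ 2.133 km/s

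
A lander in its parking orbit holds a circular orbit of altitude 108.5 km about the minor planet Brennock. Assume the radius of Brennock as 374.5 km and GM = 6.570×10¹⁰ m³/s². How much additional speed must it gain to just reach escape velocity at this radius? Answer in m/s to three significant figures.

r = 374.5 + 108.5 = 483.00 km = 4.8300×10⁵ m.
Circular speed v_c = √(μ/r) = 368.8 m/s.
Escape speed v_esc = √(2μ/r) = √2 × v_c = 521.6 m/s.
Δv = v_esc − v_c = 152.8 m/s.

Δv ≈ 153 m/s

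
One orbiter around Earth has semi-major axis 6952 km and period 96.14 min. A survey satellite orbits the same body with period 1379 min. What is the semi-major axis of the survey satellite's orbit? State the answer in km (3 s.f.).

Kepler's third law: a³ ∝ T², so a₂ = a₁ (T₂/T₁)^(2/3).
T₂/T₁ = 14.34, (T₂/T₁)^(2/3) = 5.903.
a₂ = 6952 × 5.903 = 41040 km.

a₂ ≈ 41000 km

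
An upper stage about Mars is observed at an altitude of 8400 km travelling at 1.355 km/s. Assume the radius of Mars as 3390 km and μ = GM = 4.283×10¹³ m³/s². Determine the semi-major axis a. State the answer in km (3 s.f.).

r = 3390 + 8400 = 11790 km = 1.179×10⁷ m.
Specific orbital energy ε = v²/2 − μ/r = (1355)²/2 − 4.283×10¹³/1.179×10⁷ = -2.715×10⁶ J/kg.
Since ε = −μ/(2a), a = −μ/(2ε) = 7.888×10⁶ m = 7888.5 km.

a ≈ 7890 km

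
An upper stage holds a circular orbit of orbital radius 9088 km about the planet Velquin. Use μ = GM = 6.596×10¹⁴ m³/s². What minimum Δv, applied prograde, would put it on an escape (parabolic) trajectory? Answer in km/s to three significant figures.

r = 9088 km = 9.088×10⁶ m.
Circular speed v_c = √(μ/r) = 8519 m/s.
Escape speed v_esc = √(2μ/r) = √2 × v_c = 12050 m/s.
Δv = v_esc − v_c = 3529 m/s = 3.529 km/s.

Δv ≈ 3.53 km/s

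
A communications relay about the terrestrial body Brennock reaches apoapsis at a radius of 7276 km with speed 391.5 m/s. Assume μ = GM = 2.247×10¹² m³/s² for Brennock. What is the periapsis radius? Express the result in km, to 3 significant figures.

periapsis radius ≈ 2400 km

r_a = 7.276×10⁶ m.
Specific energy ε = v²/2 − μ/r = -2.322×10⁵ J/kg, so a = −μ/(2ε) = 4.839×10⁶ m.
The apsides satisfy r_p + r_a = 2a, so the periapsis radius is 2a − r_a = 2.402×10⁶ m = 2401.5 km.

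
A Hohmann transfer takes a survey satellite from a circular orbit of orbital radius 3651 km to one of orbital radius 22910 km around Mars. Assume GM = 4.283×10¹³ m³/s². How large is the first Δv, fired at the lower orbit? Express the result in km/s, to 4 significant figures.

Δv ≈ 1.073 km/s

r₁ = 3651 km = 3.651×10⁶ m.
r₂ = 22910 km = 2.291×10⁷ m.
Transfer ellipse a_t = (r₁ + r₂)/2 = 1.328×10⁷ m.
At r₁: circular v_c1 = √(μ/r₁) = 3425 m/s; transfer-periapsis v_p = √[μ(2/r₁ − 1/a_t)] = 4499 m/s.
Δv₁ = v_p − v_c1 = 1073 m/s.
= 1.073 km/s.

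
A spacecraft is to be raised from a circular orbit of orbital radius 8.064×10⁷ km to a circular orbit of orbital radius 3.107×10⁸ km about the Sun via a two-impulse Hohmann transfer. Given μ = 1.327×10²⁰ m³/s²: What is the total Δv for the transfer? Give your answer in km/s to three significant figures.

r₁ = 8.064×10⁷ km = 8.064×10¹⁰ m.
r₂ = 3.107×10⁸ km = 3.107×10¹¹ m.
Transfer ellipse a_t = (r₁ + r₂)/2 = 1.957×10¹¹ m.
At r₁: circular v_c1 = √(μ/r₁) = 40570 m/s; transfer-perihelion v_p = √[μ(2/r₁ − 1/a_t)] = 51120 m/s.
Δv₁ = v_p − v_c1 = 10550 m/s.
At r₂: circular v_c2 = √(μ/r₂) = 20670 m/s; transfer-aphelion v_a = √[μ(2/r₂ − 1/a_t)] = 13270 m/s.
Δv₂ = v_c2 − v_a = 7399 m/s.
Total Δv = Δv₁ + Δv₂ = 17950 m/s = 17.95 km/s.

Δv_total ≈ 18.0 km/s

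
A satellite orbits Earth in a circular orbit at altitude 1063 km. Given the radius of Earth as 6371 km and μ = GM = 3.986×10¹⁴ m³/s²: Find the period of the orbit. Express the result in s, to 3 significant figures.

r = 6371 + 1063 = 7434.0 km = 7.4340×10⁶ m.
Kepler's third law: T = 2π√(r³/μ) = 2π√((7.434×10⁶)³ / 3.986×10¹⁴).
r³/μ = 1.031×10⁶ s², so T = 2π × 1.015×10³ = 6.379×10³ s.

T ≈ 6380 s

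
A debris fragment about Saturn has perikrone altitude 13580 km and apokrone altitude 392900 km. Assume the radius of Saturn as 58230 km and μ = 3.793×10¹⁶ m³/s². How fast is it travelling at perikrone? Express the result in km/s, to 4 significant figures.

r_p = 58230 + 13580 = 71810 km = 7.1810×10⁷ m.
r_a = 58230 + 392900 = 451130 km = 4.5113×10⁸ m.
Semi-major axis a = (r_p + r_a)/2 = 2.6147×10⁵ km = 2.615×10⁸ m.
Vis-viva: v² = μ(2/r − 1/a) = 3.793×10¹⁶ × (2.785×10⁻⁸ − 3.825×10⁻⁹) = 9.113×10⁸ m²/s².
v = 30190 m/s = 30.19 km/s.

v ≈ 30.19 km/s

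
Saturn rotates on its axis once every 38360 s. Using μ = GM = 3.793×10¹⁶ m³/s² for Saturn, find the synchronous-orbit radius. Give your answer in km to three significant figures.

A synchronous orbit has period T, so by Kepler's third law a = (μT²/4π²)^(1/3).
μT²/4π² = 3.793×10¹⁶ × (3.836×10⁴)² / 39.48 = 1.414×10²⁴ m³.
a = 1.122×10⁸ m = 1.1223×10⁵ km.

r_sync ≈ 1.12×10⁵ km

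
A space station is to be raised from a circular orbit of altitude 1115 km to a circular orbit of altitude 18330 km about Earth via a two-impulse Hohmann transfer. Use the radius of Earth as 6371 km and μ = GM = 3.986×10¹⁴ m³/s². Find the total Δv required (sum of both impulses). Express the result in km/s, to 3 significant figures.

Δv_total ≈ 3.02 km/s

r₁ = 6371 + 1115 = 7486.0 km = 7.4860×10⁶ m.
r₂ = 6371 + 18330 = 24701 km = 2.4701×10⁷ m.
Transfer ellipse a_t = (r₁ + r₂)/2 = 1.609×10⁷ m.
At r₁: circular v_c1 = √(μ/r₁) = 7297 m/s; transfer-perigee v_p = √[μ(2/r₁ − 1/a_t)] = 9040 m/s.
Δv₁ = v_p − v_c1 = 1743 m/s.
At r₂: circular v_c2 = √(μ/r₂) = 4017 m/s; transfer-apogee v_a = √[μ(2/r₂ − 1/a_t)] = 2740 m/s.
Δv₂ = v_c2 − v_a = 1277 m/s.
Total Δv = Δv₁ + Δv₂ = 3021 m/s = 3.021 km/s.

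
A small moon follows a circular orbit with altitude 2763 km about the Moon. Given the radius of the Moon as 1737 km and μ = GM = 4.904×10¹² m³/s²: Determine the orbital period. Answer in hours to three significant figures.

r = 1737 + 2763 = 4500.0 km = 4.5000×10⁶ m.
Kepler's third law: T = 2π√(r³/μ) = 2π√((4.500×10⁶)³ / 4.904×10¹²).
r³/μ = 1.858×10⁷ s², so T = 2π × 4.311×10³ = 2.708×10⁴ s.
Converting: 2.708×10⁴ s ÷ 3600 = 7.524 hours.

T ≈ 7.52 hours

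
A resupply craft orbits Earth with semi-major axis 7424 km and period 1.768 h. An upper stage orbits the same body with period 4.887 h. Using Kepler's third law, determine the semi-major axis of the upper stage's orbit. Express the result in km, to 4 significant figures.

Kepler's third law: a³ ∝ T², so a₂ = a₁ (T₂/T₁)^(2/3).
T₂/T₁ = 2.764, (T₂/T₁)^(2/3) = 1.970.
a₂ = 7424 × 1.970 = 14620 km.

a₂ ≈ 14620 km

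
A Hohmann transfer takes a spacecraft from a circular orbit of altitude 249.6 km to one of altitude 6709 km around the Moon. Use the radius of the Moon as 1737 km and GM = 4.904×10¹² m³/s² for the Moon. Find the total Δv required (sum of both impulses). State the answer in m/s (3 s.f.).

Δv_total ≈ 720 m/s

r₁ = 1737 + 249.6 = 1986.6 km = 1.9866×10⁶ m.
r₂ = 1737 + 6709 = 8446.0 km = 8.4460×10⁶ m.
Transfer ellipse a_t = (r₁ + r₂)/2 = 5.216×10⁶ m.
At r₁: circular v_c1 = √(μ/r₁) = 1571 m/s; transfer-perilune v_p = √[μ(2/r₁ − 1/a_t)] = 1999 m/s.
Δv₁ = v_p − v_c1 = 428.1 m/s.
At r₂: circular v_c2 = √(μ/r₂) = 762.0 m/s; transfer-apolune v_a = √[μ(2/r₂ − 1/a_t)] = 470.2 m/s.
Δv₂ = v_c2 − v_a = 291.7 m/s.
Total Δv = Δv₁ + Δv₂ = 719.8 m/s.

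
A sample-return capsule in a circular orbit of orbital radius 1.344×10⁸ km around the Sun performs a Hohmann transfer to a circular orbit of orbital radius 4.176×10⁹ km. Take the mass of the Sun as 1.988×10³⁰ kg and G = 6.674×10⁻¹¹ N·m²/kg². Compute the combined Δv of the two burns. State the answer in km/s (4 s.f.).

μ = GM = 6.674×10⁻¹¹ × 1.988×10³⁰ = 1.327×10²⁰ m³/s².
r₁ = 1.344×10⁸ km = 1.344×10¹¹ m.
r₂ = 4.176×10⁹ km = 4.176×10¹² m.
Transfer ellipse a_t = (r₁ + r₂)/2 = 2.155×10¹² m.
At r₁: circular v_c1 = √(μ/r₁) = 31420 m/s; transfer-perihelion v_p = √[μ(2/r₁ − 1/a_t)] = 43740 m/s.
Δv₁ = v_p − v_c1 = 12320 m/s.
At r₂: circular v_c2 = √(μ/r₂) = 5637 m/s; transfer-aphelion v_a = √[μ(2/r₂ − 1/a_t)] = 1408 m/s.
Δv₂ = v_c2 − v_a = 4229 m/s.
Total Δv = Δv₁ + Δv₂ = 16550 m/s = 16.55 km/s.

Δv_total ≈ 16.55 km/s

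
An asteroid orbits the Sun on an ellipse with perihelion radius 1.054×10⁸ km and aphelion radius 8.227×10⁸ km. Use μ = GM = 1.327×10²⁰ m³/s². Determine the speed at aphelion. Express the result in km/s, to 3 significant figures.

Semi-major axis a = (r_p + r_a)/2 = 4.6405×10⁸ km = 4.640×10¹¹ m.
Vis-viva: v² = μ(2/r − 1/a) = 1.327×10²⁰ × (2.431×10⁻¹² − 2.155×10⁻¹²) = 3.664×10⁷ m²/s².
v = 6053 m/s = 6.053 km/s.

v ≈ 6.05 km/s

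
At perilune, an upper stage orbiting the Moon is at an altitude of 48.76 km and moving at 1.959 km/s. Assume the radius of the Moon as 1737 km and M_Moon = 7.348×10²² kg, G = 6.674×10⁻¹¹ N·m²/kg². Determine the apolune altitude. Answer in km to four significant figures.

apolune altitude ≈ 2405 km

μ = GM = 6.674×10⁻¹¹ × 7.348×10²² = 4.904×10¹² m³/s².
r_p = 1737 + 48.76 = 1785.8 km = 1.786×10⁶ m.
Specific energy ε = v²/2 − μ/r = -8.274×10⁵ J/kg, so a = −μ/(2ε) = 2.964×10⁶ m.
The apsides satisfy r_p + r_a = 2a, so the apolune radius is 2a − r_p = 4.142×10⁶ m = 4141.6 km.
Apolune altitude = 4141.6 − 1737 = 2404.6 km.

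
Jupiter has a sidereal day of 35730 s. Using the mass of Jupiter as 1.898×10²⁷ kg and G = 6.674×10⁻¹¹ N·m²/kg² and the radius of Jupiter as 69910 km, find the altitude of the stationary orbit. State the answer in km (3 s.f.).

h_sync ≈ 90100 km

μ = GM = 6.674×10⁻¹¹ × 1.898×10²⁷ = 1.267×10¹⁷ m³/s².
A synchronous orbit has period T, so by Kepler's third law a = (μT²/4π²)^(1/3).
μT²/4π² = 1.267×10¹⁷ × (3.573×10⁴)² / 39.48 = 4.096×10²⁴ m³.
a = 1.600×10⁸ m = 1.6000×10⁵ km.
Altitude h = a − R = 1.6000×10⁵ − 69910 = 90094 km.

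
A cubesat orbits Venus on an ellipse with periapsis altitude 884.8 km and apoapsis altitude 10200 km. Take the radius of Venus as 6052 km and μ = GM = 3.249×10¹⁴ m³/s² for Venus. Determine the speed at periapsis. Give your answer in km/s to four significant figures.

r_p = 6052 + 884.8 = 6936.8 km = 6.9368×10⁶ m.
r_a = 6052 + 10200 = 16252 km = 1.6252×10⁷ m.
Semi-major axis a = (r_p + r_a)/2 = 11594 km = 1.159×10⁷ m.
Vis-viva: v² = μ(2/r − 1/a) = 3.249×10¹⁴ × (2.883×10⁻⁷ − 8.625×10⁻⁸) = 6.565×10⁷ m²/s².
v = 8103 m/s = 8.103 km/s.

v ≈ 8.103 km/s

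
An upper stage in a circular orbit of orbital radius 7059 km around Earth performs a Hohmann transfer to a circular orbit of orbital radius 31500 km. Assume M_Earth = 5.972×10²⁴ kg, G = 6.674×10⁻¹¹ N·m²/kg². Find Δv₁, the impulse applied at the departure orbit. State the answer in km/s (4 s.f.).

Δv ≈ 2.091 km/s

μ = GM = 6.674×10⁻¹¹ × 5.972×10²⁴ = 3.986×10¹⁴ m³/s².
r₁ = 7059 km = 7.059×10⁶ m.
r₂ = 31500 km = 3.150×10⁷ m.
Transfer ellipse a_t = (r₁ + r₂)/2 = 1.928×10⁷ m.
At r₁: circular v_c1 = √(μ/r₁) = 7514 m/s; transfer-perigee v_p = √[μ(2/r₁ − 1/a_t)] = 9605 m/s.
Δv₁ = v_p − v_c1 = 2091 m/s.
= 2.091 km/s.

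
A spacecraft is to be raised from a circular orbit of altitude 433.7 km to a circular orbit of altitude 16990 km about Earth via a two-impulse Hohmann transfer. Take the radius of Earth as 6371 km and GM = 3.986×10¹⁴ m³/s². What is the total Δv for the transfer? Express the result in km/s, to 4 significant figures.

r₁ = 6371 + 433.7 = 6804.7 km = 6.8047×10⁶ m.
r₂ = 6371 + 16990 = 23361 km = 2.3361×10⁷ m.
Transfer ellipse a_t = (r₁ + r₂)/2 = 1.508×10⁷ m.
At r₁: circular v_c1 = √(μ/r₁) = 7654 m/s; transfer-perigee v_p = √[μ(2/r₁ − 1/a_t)] = 9525 m/s.
Δv₁ = v_p − v_c1 = 1871 m/s.
At r₂: circular v_c2 = √(μ/r₂) = 4131 m/s; transfer-apogee v_a = √[μ(2/r₂ − 1/a_t)] = 2775 m/s.
Δv₂ = v_c2 − v_a = 1356 m/s.
Total Δv = Δv₁ + Δv₂ = 3228 m/s = 3.228 km/s.

Δv_total ≈ 3.228 km/s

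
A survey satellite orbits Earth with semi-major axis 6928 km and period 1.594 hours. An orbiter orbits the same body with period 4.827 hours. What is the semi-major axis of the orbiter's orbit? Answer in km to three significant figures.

a₂ ≈ 14500 km

Kepler's third law: a³ ∝ T², so a₂ = a₁ (T₂/T₁)^(2/3).
T₂/T₁ = 3.028, (T₂/T₁)^(2/3) = 2.093.
a₂ = 6928 × 2.093 = 14500 km.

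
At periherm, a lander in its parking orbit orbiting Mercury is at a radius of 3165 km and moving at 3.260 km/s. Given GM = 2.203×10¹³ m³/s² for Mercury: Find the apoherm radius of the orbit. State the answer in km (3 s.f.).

r_p = 3.165×10⁶ m.
Specific energy ε = v²/2 − μ/r = -1.647×10⁶ J/kg, so a = −μ/(2ε) = 6.689×10⁶ m.
The apsides satisfy r_p + r_a = 2a, so the apoherm radius is 2a − r_p = 1.021×10⁷ m = 10213 km.

apoherm radius ≈ 10200 km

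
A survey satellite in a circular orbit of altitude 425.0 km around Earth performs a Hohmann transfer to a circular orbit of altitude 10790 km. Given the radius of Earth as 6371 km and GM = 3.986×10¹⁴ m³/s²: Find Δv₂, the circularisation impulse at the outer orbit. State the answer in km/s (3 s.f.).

Δv ≈ 1.19 km/s

r₁ = 6371 + 425.0 = 6796.0 km = 6.7960×10⁶ m.
r₂ = 6371 + 10790 = 17161 km = 1.7161×10⁷ m.
Transfer ellipse a_t = (r₁ + r₂)/2 = 1.198×10⁷ m.
At r₁: circular v_c1 = √(μ/r₁) = 7658 m/s; transfer-perigee v_p = √[μ(2/r₁ − 1/a_t)] = 9167 m/s.
At r₂: circular v_c2 = √(μ/r₂) = 4819 m/s; transfer-apogee v_a = √[μ(2/r₂ − 1/a_t)] = 3630 m/s.
Δv₂ = v_c2 − v_a = 1189 m/s.
= 1.189 km/s.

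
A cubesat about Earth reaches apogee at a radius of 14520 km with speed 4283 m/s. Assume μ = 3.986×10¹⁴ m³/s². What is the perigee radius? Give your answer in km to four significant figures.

perigee radius ≈ 7286 km

r_a = 1.452×10⁷ m.
Specific energy ε = v²/2 − μ/r = -1.828×10⁷ J/kg, so a = −μ/(2ε) = 1.090×10⁷ m.
The apsides satisfy r_p + r_a = 2a, so the perigee radius is 2a − r_a = 7.286×10⁶ m = 7285.6 km.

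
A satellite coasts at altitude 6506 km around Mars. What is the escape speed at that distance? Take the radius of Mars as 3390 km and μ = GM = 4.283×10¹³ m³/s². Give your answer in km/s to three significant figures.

r = 3390 + 6506 = 9896.0 km = 9.8960×10⁶ m.
Escape speed v_esc = √(2μ/r) = √(2 × 4.283×10¹³ / 9.896×10⁶) = √(8.656×10⁶) = 2942 m/s.
= 2.942 km/s.

v_esc ≈ 2.94 km/s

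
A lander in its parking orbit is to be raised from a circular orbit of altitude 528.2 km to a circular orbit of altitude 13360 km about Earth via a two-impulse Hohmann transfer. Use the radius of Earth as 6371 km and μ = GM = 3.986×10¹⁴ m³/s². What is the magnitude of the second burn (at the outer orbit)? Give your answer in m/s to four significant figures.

r₁ = 6371 + 528.2 = 6899.2 km = 6.8992×10⁶ m.
r₂ = 6371 + 13360 = 19731 km = 1.9731×10⁷ m.
Transfer ellipse a_t = (r₁ + r₂)/2 = 1.332×10⁷ m.
At r₁: circular v_c1 = √(μ/r₁) = 7601 m/s; transfer-perigee v_p = √[μ(2/r₁ − 1/a_t)] = 9253 m/s.
At r₂: circular v_c2 = √(μ/r₂) = 4495 m/s; transfer-apogee v_a = √[μ(2/r₂ − 1/a_t)] = 3235 m/s.
Δv₂ = v_c2 − v_a = 1259 m/s.

Δv ≈ 1259 m/s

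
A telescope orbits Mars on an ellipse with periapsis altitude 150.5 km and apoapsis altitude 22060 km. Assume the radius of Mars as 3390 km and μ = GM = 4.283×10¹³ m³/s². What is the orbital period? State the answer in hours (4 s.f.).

T ≈ 14.72 hours

r_p = 3390 + 150.5 = 3540.5 km = 3.5405×10⁶ m.
r_a = 3390 + 22060 = 25450 km = 2.5450×10⁷ m.
Semi-major axis a = (r_p + r_a)/2 = (3540.5 + 25450)/2 = 14495 km = 1.450×10⁷ m.
By Kepler's third law T = 2π√(a³/μ) = 2π × 8.433×10³ = 5.298×10⁴ s.
= 14.72 hours.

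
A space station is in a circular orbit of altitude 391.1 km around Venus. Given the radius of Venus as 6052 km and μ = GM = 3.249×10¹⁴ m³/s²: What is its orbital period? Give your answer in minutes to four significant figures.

r = 6052 + 391.1 = 6443.1 km = 6.4431×10⁶ m.
Kepler's third law: T = 2π√(r³/μ) = 2π√((6.443×10⁶)³ / 3.249×10¹⁴).
r³/μ = 8.233×10⁵ s², so T = 2π × 9.073×10² = 5.701×10³ s.
Converting: 5.701×10³ s ÷ 60.00 = 95.02 minutes.

T ≈ 95.02 minutes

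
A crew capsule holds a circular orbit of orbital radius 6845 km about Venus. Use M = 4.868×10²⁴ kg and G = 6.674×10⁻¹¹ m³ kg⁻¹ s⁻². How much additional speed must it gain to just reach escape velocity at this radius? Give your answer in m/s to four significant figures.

Δv ≈ 2854 m/s

μ = GM = 6.674×10⁻¹¹ × 4.868×10²⁴ = 3.249×10¹⁴ m³/s².
r = 6845 km = 6.845×10⁶ m.
Circular speed v_c = √(μ/r) = 6889 m/s.
Escape speed v_esc = √(2μ/r) = √2 × v_c = 9743 m/s.
Δv = v_esc − v_c = 2854 m/s.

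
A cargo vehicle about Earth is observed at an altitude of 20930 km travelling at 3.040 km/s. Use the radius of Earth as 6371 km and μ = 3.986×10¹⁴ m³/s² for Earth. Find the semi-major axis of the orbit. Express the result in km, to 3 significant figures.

r = 6371 + 20930 = 27301 km = 2.730×10⁷ m.
Vis-viva rearranged: 1/a = 2/r − v²/μ = 7.326×10⁻⁸ − 2.319×10⁻⁸ = 5.007×10⁻⁸ m⁻¹.
a = 1.997×10⁷ m = 19971 km.

a ≈ 20000 km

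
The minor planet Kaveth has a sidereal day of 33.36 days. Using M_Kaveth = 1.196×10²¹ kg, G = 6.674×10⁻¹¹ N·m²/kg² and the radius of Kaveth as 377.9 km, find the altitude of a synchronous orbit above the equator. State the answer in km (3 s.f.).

μ = GM = 6.674×10⁻¹¹ × 1.196×10²¹ = 7.982×10¹⁰ m³/s².
T = 33.36 days = 2.882×10⁶ s.
A synchronous orbit has period T, so by Kepler's third law a = (μT²/4π²)^(1/3).
μT²/4π² = 7.982×10¹⁰ × (2.882×10⁶)² / 39.48 = 1.680×10²² m³.
a = 2.561×10⁷ m = 25610 km.
Altitude h = a − R = 25610 − 377.9 = 25232 km.

h_sync ≈ 25200 km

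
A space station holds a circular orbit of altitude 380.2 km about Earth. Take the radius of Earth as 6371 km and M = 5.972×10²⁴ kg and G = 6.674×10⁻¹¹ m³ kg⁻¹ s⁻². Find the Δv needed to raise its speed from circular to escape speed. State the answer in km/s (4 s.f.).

Δv ≈ 3.183 km/s

μ = GM = 6.674×10⁻¹¹ × 5.972×10²⁴ = 3.986×10¹⁴ m³/s².
r = 6371 + 380.2 = 6751.2 km = 6.7512×10⁶ m.
Circular speed v_c = √(μ/r) = 7684 m/s.
Escape speed v_esc = √(2μ/r) = √2 × v_c = 10870 m/s.
Δv = v_esc − v_c = 3183 m/s = 3.183 km/s.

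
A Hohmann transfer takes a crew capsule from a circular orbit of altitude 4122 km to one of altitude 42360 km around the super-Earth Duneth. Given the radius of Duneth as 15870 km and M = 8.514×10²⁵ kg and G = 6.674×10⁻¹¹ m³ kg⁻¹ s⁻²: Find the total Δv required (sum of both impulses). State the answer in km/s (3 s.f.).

Δv_total ≈ 6.53 km/s

μ = GM = 6.674×10⁻¹¹ × 8.514×10²⁵ = 5.682×10¹⁵ m³/s².
r₁ = 15870 + 4122 = 19992 km = 1.9992×10⁷ m.
r₂ = 15870 + 42360 = 58230 km = 5.8230×10⁷ m.
Transfer ellipse a_t = (r₁ + r₂)/2 = 3.911×10⁷ m.
At r₁: circular v_c1 = √(μ/r₁) = 16860 m/s; transfer-periapsis v_p = √[μ(2/r₁ − 1/a_t)] = 20570 m/s.
Δv₁ = v_p − v_c1 = 3712 m/s.
At r₂: circular v_c2 = √(μ/r₂) = 9878 m/s; transfer-apoapsis v_a = √[μ(2/r₂ − 1/a_t)] = 7063 m/s.
Δv₂ = v_c2 − v_a = 2816 m/s.
Total Δv = Δv₁ + Δv₂ = 6528 m/s = 6.528 km/s.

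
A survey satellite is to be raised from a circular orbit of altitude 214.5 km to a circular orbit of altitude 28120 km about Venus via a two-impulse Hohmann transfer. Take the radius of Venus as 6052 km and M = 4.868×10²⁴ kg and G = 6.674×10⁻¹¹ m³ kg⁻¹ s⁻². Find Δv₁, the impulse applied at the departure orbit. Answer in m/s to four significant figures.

μ = GM = 6.674×10⁻¹¹ × 4.868×10²⁴ = 3.249×10¹⁴ m³/s².
r₁ = 6052 + 214.5 = 6266.5 km = 6.2665×10⁶ m.
r₂ = 6052 + 28120 = 34172 km = 3.4172×10⁷ m.
Transfer ellipse a_t = (r₁ + r₂)/2 = 2.022×10⁷ m.
At r₁: circular v_c1 = √(μ/r₁) = 7200 m/s; transfer-periapsis v_p = √[μ(2/r₁ − 1/a_t)] = 9361 m/s.
Δv₁ = v_p − v_c1 = 2160 m/s.

Δv ≈ 2160 m/s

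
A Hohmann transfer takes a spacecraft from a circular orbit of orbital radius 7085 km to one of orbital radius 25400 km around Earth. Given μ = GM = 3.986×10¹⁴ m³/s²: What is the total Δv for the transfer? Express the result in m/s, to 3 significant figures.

Δv_total ≈ 3220 m/s

r₁ = 7085 km = 7.085×10⁶ m.
r₂ = 25400 km = 2.540×10⁷ m.
Transfer ellipse a_t = (r₁ + r₂)/2 = 1.624×10⁷ m.
At r₁: circular v_c1 = √(μ/r₁) = 7501 m/s; transfer-perigee v_p = √[μ(2/r₁ − 1/a_t)] = 9380 m/s.
Δv₁ = v_p − v_c1 = 1879 m/s.
At r₂: circular v_c2 = √(μ/r₂) = 3961 m/s; transfer-apogee v_a = √[μ(2/r₂ − 1/a_t)] = 2616 m/s.
Δv₂ = v_c2 − v_a = 1345 m/s.
Total Δv = Δv₁ + Δv₂ = 3224 m/s.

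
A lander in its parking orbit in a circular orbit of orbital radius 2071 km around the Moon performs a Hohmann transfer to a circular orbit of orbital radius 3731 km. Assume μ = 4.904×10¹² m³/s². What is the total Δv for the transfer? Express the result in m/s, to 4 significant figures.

r₁ = 2071 km = 2.071×10⁶ m.
r₂ = 3731 km = 3.731×10⁶ m.
Transfer ellipse a_t = (r₁ + r₂)/2 = 2.901×10⁶ m.
At r₁: circular v_c1 = √(μ/r₁) = 1539 m/s; transfer-perilune v_p = √[μ(2/r₁ − 1/a_t)] = 1745 m/s.
Δv₁ = v_p − v_c1 = 206.3 m/s.
At r₂: circular v_c2 = √(μ/r₂) = 1146 m/s; transfer-apolune v_a = √[μ(2/r₂ − 1/a_t)] = 968.7 m/s.
Δv₂ = v_c2 − v_a = 177.8 m/s.
Total Δv = Δv₁ + Δv₂ = 384.1 m/s.

Δv_total ≈ 384.1 m/s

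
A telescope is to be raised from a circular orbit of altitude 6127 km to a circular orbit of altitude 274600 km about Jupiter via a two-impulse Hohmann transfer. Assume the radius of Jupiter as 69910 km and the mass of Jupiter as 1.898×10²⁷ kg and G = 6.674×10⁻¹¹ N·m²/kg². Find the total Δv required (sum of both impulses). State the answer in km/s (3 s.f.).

Δv_total ≈ 19.1 km/s

μ = GM = 6.674×10⁻¹¹ × 1.898×10²⁷ = 1.267×10¹⁷ m³/s².
r₁ = 69910 + 6127 = 76037 km = 7.6037×10⁷ m.
r₂ = 69910 + 274600 = 344510 km = 3.4451×10⁸ m.
Transfer ellipse a_t = (r₁ + r₂)/2 = 2.103×10⁸ m.
At r₁: circular v_c1 = √(μ/r₁) = 40820 m/s; transfer-perijove v_p = √[μ(2/r₁ − 1/a_t)] = 52240 m/s.
Δv₁ = v_p − v_c1 = 11430 m/s.
At r₂: circular v_c2 = √(μ/r₂) = 19180 m/s; transfer-apojove v_a = √[μ(2/r₂ − 1/a_t)] = 11530 m/s.
Δv₂ = v_c2 − v_a = 7644 m/s.
Total Δv = Δv₁ + Δv₂ = 19070 m/s = 19.07 km/s.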